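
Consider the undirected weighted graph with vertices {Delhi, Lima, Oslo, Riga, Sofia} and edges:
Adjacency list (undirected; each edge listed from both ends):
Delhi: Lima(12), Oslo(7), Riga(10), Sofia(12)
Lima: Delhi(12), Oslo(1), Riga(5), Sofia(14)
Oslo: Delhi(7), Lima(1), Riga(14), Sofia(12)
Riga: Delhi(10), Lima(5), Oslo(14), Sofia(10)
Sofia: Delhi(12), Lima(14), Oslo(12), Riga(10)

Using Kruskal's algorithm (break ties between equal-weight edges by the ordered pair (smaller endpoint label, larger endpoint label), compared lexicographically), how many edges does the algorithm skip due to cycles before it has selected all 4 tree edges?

1

Kruskal: consider edges lightest-first.
Lima-Oslo (1): add. Components now {Lima,Oslo} {Riga} {Sofia} {Delhi}
Lima-Riga (5): add. Components now {Lima,Oslo,Riga} {Sofia} {Delhi}
Delhi-Oslo (7): add. Components now {Delhi,Lima,Oslo,Riga} {Sofia}
Delhi-Riga (10): skip — Riga and Delhi already connected.
Riga-Sofia (10): add. Components now {Delhi,Lima,Oslo,Riga,Sofia}
Edges rejected before the tree was complete: 1.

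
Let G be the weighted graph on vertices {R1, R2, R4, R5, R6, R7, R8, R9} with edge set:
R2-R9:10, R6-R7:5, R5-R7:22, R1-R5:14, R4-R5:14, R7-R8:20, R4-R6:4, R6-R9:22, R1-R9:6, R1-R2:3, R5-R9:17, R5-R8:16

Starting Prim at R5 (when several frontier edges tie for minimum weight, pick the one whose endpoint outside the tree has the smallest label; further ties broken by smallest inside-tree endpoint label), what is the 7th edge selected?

R5-R8

Prim, starting at R5.
Step 1: frontier [R1-R5 14, R4-R5 14, R5-R8 16, R5-R9 17, R5-R7 22] → take R1-R5 (14); add R1.
Step 2: frontier [R1-R2 3, R1-R9 6, R4-R5 14, R5-R8 16, R5-R9 17, R5-R7 22] → take R1-R2 (3); add R2.
Step 3: frontier [R1-R9 6, R2-R9 10, R4-R5 14, R5-R8 16, R5-R9 17, R5-R7 22] → take R1-R9 (6); add R9.
Step 4: frontier [R4-R5 14, R5-R8 16, R5-R7 22, R6-R9 22] → take R4-R5 (14); add R4.
Step 5: frontier [R4-R6 4, R5-R8 16, R5-R7 22, R6-R9 22] → take R4-R6 (4); add R6.
Step 6: frontier [R5-R8 16, R5-R7 22, R6-R7 5] → take R6-R7 (5); add R7.
Step 7: frontier [R5-R8 16, R7-R8 20] → take R5-R8 (16); add R8.
The 7th edge added is R5-R8.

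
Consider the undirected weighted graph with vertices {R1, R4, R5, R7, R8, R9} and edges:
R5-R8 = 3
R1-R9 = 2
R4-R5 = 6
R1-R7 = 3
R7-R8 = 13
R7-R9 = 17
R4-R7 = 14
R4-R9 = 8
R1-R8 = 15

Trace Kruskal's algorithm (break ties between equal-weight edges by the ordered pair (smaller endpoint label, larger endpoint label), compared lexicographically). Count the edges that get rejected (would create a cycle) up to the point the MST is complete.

0

Kruskal's algorithm — process edges by increasing weight (ties by edge label):
R1-R9 (2): add. Components now {R8} {R4} {R1,R9} {R7} {R5}
R1-R7 (3): add. Components now {R8} {R4} {R1,R7,R9} {R5}
R5-R8 (3): add. Components now {R5,R8} {R4} {R1,R7,R9}
R4-R5 (6): add. Components now {R4,R5,R8} {R1,R7,R9}
R4-R9 (8): add. Components now {R1,R4,R5,R7,R8,R9}
Edges rejected before the tree was complete: 0.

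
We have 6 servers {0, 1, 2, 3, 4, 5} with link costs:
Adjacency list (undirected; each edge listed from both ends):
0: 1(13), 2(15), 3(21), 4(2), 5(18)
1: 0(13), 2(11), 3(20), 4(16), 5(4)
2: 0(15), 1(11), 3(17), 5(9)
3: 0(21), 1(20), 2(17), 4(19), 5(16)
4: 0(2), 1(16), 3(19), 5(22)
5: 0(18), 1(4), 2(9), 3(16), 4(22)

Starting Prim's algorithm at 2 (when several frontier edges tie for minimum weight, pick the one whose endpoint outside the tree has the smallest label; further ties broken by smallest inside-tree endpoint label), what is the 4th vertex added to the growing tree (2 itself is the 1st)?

0

Grow the tree from 2 using Prim:
Step 1: cheapest edge leaving the tree is 2–5 (9); add 5.
Step 2: cheapest edge leaving the tree is 1–5 (4); add 1.
Step 3: cheapest edge leaving the tree is 0–1 (13); add 0.
Step 4: cheapest edge leaving the tree is 0–4 (2); add 4.
Step 5: cheapest edge leaving the tree is 3–5 (16); add 3.
Vertex order: 2, 5, 1, 0, 4, 3. The 4th vertex is 0.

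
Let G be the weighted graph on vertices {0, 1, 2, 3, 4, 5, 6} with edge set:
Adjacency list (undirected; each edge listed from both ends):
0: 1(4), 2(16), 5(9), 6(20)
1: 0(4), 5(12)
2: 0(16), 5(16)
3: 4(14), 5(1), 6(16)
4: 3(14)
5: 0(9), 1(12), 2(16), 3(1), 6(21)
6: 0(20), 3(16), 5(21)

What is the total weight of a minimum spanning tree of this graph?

60

Grow the tree from 3 using Prim:
Step 1: frontier [3–5 1, 3–4 14, 3–6 16] → take 3–5 (1); add 5.
Step 2: frontier [3–4 14, 3–6 16, 0–5 9, 1–5 12, 2–5 16, 5–6 21] → take 0–5 (9); add 0.
Step 3: frontier [0–1 4, 0–2 16, 0–6 20, 3–4 14, 3–6 16, 1–5 12, 2–5 16, 5–6 21] → take 0–1 (4); add 1.
Step 4: frontier [0–2 16, 0–6 20, 3–4 14, 3–6 16, 2–5 16, 5–6 21] → take 3–4 (14); add 4.
Step 5: frontier [0–2 16, 0–6 20, 3–6 16, 2–5 16, 5–6 21] → take 0–2 (16); add 2.
Step 6: frontier [0–6 20, 3–6 16, 5–6 21] → take 3–6 (16); add 6.
MST edges: 3–5, 0–5, 0–1, 3–4, 0–2, 3–6; total weight 1+9+4+14+16+16 = 60.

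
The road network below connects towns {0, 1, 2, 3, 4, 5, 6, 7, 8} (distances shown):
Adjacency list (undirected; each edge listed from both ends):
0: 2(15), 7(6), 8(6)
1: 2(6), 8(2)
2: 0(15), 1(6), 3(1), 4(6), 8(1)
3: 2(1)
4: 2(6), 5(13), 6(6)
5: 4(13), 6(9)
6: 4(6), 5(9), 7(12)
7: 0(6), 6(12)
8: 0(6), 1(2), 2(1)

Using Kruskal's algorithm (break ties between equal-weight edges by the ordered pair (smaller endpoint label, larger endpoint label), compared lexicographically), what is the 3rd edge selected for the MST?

1-8

Kruskal's algorithm — process edges by increasing weight (ties by edge label):
2—3 (1): add — endpoints in different components.
2—8 (1): add — endpoints in different components.
1—8 (2): add — endpoints in different components.
0—7 (6): add — endpoints in different components.
0—8 (6): add — endpoints in different components.
1—2 (6): skip — 1 and 2 already connected.
2—4 (6): add — endpoints in different components.
4—6 (6): add — endpoints in different components.
5—6 (9): add — endpoints in different components.
The 3rd edge added is 1—8.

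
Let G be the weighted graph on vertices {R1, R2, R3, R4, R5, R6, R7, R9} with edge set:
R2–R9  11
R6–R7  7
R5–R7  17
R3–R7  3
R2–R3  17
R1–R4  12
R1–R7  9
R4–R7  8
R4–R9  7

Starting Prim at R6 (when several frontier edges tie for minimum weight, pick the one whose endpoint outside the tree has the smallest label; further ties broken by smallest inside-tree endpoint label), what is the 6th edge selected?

Prim, starting at R6.
Step 1: cheapest edge leaving the tree is R6–R7 (7); add R7.
Step 2: cheapest edge leaving the tree is R3–R7 (3); add R3.
Step 3: cheapest edge leaving the tree is R4–R7 (8); add R4.
Step 4: cheapest edge leaving the tree is R4–R9 (7); add R9.
Step 5: cheapest edge leaving the tree is R1–R7 (9); add R1.
Step 6: cheapest edge leaving the tree is R2–R9 (11); add R2.
Step 7: cheapest edge leaving the tree is R5–R7 (17); add R5.
The 6th edge added is R2–R9.

R2-R9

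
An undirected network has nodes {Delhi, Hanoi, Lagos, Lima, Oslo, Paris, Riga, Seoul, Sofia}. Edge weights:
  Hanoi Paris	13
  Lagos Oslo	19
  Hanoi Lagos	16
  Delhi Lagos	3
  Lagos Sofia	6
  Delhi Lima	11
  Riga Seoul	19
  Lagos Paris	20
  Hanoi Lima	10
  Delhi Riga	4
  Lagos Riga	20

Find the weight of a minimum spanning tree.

Prim's algorithm from Lima:
Step 1: cheapest edge leaving the tree is Hanoi Lima (10); add Hanoi.
Step 2: cheapest edge leaving the tree is Delhi Lima (11); add Delhi.
Step 3: cheapest edge leaving the tree is Delhi Lagos (3); add Lagos.
Step 4: cheapest edge leaving the tree is Delhi Riga (4); add Riga.
Step 5: cheapest edge leaving the tree is Lagos Sofia (6); add Sofia.
Step 6: cheapest edge leaving the tree is Hanoi Paris (13); add Paris.
Step 7: cheapest edge leaving the tree is Lagos Oslo (19); add Oslo.
Step 8: cheapest edge leaving the tree is Riga Seoul (19); add Seoul.
MST edges: Hanoi Lima, Delhi Lima, Delhi Lagos, Delhi Riga, Lagos Sofia, Hanoi Paris, Lagos Oslo, Riga Seoul; total weight 10+11+3+4+6+13+19+19 = 85.

85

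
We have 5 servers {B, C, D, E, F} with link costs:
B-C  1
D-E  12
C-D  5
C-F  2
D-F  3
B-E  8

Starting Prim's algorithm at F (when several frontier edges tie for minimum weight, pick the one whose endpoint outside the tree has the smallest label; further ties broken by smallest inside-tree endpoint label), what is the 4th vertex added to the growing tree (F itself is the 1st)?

Prim, starting at F.
Step 1: frontier [C-F 2, D-F 3] → take C-F (2); add C.
Step 2: frontier [B-C 1, C-D 5, D-F 3] → take B-C (1); add B.
Step 3: frontier [B-E 8, C-D 5, D-F 3] → take D-F (3); add D.
Step 4: frontier [B-E 8, D-E 12] → take B-E (8); add E.
Vertex order: F, C, B, D, E. The 4th vertex is D.

D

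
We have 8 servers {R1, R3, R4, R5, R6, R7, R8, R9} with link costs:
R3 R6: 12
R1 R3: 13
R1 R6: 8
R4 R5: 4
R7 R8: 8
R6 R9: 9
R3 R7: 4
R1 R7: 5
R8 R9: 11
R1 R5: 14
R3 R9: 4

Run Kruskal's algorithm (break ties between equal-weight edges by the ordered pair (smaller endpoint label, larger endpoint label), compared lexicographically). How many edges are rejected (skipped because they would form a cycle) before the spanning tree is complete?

Kruskal's algorithm — process edges by increasing weight (ties by edge label):
R3 R7 (4): add — endpoints in different components.
R3 R9 (4): add — endpoints in different components.
R4 R5 (4): add — endpoints in different components.
R1 R7 (5): add — endpoints in different components.
R1 R6 (8): add — endpoints in different components.
R7 R8 (8): add — endpoints in different components.
R6 R9 (9): skip — R6 and R9 already connected.
R8 R9 (11): skip — R8 and R9 already connected.
R3 R6 (12): skip — R6 and R3 already connected.
R1 R3 (13): skip — R1 and R3 already connected.
R1 R5 (14): add — endpoints in different components.
Edges rejected before the tree was complete: 4.

4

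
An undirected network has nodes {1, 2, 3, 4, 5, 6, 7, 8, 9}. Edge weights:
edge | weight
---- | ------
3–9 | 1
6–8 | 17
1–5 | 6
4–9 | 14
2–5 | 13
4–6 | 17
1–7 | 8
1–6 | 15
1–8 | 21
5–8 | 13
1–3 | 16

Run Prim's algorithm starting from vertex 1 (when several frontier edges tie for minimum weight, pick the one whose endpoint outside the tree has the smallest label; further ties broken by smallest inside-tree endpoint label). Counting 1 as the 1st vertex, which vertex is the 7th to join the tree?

Prim's algorithm from 1:
Step 1: cheapest edge leaving the tree is 1–5 (6); add 5.
Step 2: cheapest edge leaving the tree is 1–7 (8); add 7.
Step 3: cheapest edge leaving the tree is 2–5 (13); add 2.
Step 4: cheapest edge leaving the tree is 5–8 (13); add 8.
Step 5: cheapest edge leaving the tree is 1–6 (15); add 6.
Step 6: cheapest edge leaving the tree is 1–3 (16); add 3.
Step 7: cheapest edge leaving the tree is 3–9 (1); add 9.
Step 8: cheapest edge leaving the tree is 4–9 (14); add 4.
Vertex order: 1, 5, 7, 2, 8, 6, 3, 9, 4. The 7th vertex is 3.

3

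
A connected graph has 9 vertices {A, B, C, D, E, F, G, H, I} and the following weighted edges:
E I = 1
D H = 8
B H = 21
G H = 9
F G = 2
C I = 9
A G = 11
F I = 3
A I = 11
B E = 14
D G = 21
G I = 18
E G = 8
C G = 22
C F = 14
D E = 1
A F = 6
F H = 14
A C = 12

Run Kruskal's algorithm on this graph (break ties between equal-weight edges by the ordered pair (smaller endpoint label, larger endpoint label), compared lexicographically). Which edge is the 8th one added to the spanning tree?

B-E

Kruskal: consider edges lightest-first.
D E (1): add — endpoints in different components.
E I (1): add — endpoints in different components.
F G (2): add — endpoints in different components.
F I (3): add — endpoints in different components.
A F (6): add — endpoints in different components.
D H (8): add — endpoints in different components.
E G (8): skip — E and G already connected.
C I (9): add — endpoints in different components.
G H (9): skip — G and H already connected.
A G (11): skip — A and G already connected.
A I (11): skip — A and I already connected.
A C (12): skip — A and C already connected.
B E (14): add — endpoints in different components.
The 8th edge added is B E.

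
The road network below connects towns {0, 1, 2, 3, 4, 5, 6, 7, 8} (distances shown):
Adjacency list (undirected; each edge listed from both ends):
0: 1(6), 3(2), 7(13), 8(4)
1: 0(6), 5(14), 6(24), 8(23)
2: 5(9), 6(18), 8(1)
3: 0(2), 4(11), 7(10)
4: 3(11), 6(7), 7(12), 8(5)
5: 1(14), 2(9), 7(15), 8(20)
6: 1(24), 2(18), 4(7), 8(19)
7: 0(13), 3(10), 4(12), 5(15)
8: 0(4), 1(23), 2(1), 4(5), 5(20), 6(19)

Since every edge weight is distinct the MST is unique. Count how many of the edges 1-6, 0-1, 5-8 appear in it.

1

Kruskal: consider edges lightest-first.
2-8 (1): add — endpoints in different components.
0-3 (2): add — endpoints in different components.
0-8 (4): add — endpoints in different components.
4-8 (5): add — endpoints in different components.
0-1 (6): add — endpoints in different components.
4-6 (7): add — endpoints in different components.
2-5 (9): add — endpoints in different components.
3-7 (10): add — endpoints in different components.
MST edge set: {2-8, 0-3, 0-8, 4-8, 0-1, 4-6, 2-5, 3-7}.
Of the listed edges, {0-1} are in the MST → 1.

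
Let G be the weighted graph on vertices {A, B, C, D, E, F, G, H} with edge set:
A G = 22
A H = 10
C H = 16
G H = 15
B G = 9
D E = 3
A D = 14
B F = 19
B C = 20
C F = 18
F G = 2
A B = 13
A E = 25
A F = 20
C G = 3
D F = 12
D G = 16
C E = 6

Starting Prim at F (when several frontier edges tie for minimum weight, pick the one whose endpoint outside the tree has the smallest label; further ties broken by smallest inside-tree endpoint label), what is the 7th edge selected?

A-H

Prim, starting at F.
Step 1: cheapest edge leaving the tree is F G (2); add G.
Step 2: cheapest edge leaving the tree is C G (3); add C.
Step 3: cheapest edge leaving the tree is C E (6); add E.
Step 4: cheapest edge leaving the tree is D E (3); add D.
Step 5: cheapest edge leaving the tree is B G (9); add B.
Step 6: cheapest edge leaving the tree is A B (13); add A.
Step 7: cheapest edge leaving the tree is A H (10); add H.
The 7th edge added is A H.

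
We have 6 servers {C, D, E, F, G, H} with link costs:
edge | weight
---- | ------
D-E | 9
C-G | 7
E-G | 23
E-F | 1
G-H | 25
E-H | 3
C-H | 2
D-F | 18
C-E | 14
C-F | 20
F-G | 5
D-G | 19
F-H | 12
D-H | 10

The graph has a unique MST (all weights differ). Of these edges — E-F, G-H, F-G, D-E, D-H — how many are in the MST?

Sort edges by weight, then run Kruskal:
E-F (1): add. Components now {C} {D} {E,F} {G} {H}
C-H (2): add. Components now {C,H} {D} {E,F} {G}
E-H (3): add. Components now {C,E,F,H} {D} {G}
F-G (5): add. Components now {C,E,F,G,H} {D}
C-G (7): skip — C and G already connected.
D-E (9): add. Components now {C,D,E,F,G,H}
MST edge set: {E-F, C-H, E-H, F-G, D-E}.
Of the listed edges, {E-F, F-G, D-E} are in the MST → 3.

3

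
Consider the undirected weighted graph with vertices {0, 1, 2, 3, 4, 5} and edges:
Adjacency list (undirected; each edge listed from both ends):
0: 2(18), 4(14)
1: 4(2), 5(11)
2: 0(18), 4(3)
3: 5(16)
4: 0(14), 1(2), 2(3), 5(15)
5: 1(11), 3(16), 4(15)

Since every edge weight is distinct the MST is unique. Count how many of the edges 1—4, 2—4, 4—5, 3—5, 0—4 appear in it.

Kruskal's algorithm — process edges by increasing weight (ties by edge label):
1—4 (2): add. Components now {0} {1,4} {2} {3} {5}
2—4 (3): add. Components now {0} {1,2,4} {3} {5}
1—5 (11): add. Components now {0} {1,2,4,5} {3}
0—4 (14): add. Components now {0,1,2,4,5} {3}
4—5 (15): skip — 4 and 5 already connected.
3—5 (16): add. Components now {0,1,2,3,4,5}
MST edge set: {1—4, 2—4, 1—5, 0—4, 3—5}.
Of the listed edges, {1—4, 2—4, 3—5, 0—4} are in the MST → 4.

4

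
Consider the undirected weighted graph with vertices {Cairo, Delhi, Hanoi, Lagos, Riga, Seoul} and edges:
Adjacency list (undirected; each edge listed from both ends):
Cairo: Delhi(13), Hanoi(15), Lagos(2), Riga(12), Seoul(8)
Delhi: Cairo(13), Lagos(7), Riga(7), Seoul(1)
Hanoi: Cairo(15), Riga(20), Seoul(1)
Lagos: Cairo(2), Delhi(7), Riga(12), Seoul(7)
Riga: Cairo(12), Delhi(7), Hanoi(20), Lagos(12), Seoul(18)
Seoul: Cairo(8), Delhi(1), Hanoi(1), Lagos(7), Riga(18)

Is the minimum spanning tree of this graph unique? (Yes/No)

Sort edges by weight, then run Kruskal:
Delhi–Seoul (1): add — endpoints in different components.
Hanoi–Seoul (1): add — endpoints in different components.
Cairo–Lagos (2): add — endpoints in different components.
Delhi–Lagos (7): add — endpoints in different components.
Delhi–Riga (7): add — endpoints in different components.
Non-tree edge Lagos–Seoul has weight 7, equal to the heaviest edge on its tree cycle — swapping gives another MST of the same weight. Not unique.

No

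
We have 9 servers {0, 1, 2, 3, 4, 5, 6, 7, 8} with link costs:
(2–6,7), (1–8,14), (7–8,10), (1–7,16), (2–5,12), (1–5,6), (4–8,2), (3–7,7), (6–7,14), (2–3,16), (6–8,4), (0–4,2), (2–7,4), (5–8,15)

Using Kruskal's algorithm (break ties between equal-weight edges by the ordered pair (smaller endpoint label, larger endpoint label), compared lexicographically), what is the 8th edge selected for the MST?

Kruskal's algorithm — process edges by increasing weight (ties by edge label):
0–4 (2): add — endpoints in different components.
4–8 (2): add — endpoints in different components.
2–7 (4): add — endpoints in different components.
6–8 (4): add — endpoints in different components.
1–5 (6): add — endpoints in different components.
2–6 (7): add — endpoints in different components.
3–7 (7): add — endpoints in different components.
7–8 (10): skip — 7 and 8 already connected.
2–5 (12): add — endpoints in different components.
The 8th edge added is 2–5.

2-5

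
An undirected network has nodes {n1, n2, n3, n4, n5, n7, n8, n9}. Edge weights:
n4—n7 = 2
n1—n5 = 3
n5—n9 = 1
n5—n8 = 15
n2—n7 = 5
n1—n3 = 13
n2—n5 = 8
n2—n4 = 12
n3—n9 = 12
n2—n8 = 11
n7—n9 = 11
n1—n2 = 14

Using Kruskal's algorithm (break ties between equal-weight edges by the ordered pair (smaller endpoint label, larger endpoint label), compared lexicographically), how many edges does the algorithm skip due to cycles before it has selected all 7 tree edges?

Sort edges by weight, then run Kruskal:
n5—n9 (1): add — endpoints in different components.
n4—n7 (2): add — endpoints in different components.
n1—n5 (3): add — endpoints in different components.
n2—n7 (5): add — endpoints in different components.
n2—n5 (8): add — endpoints in different components.
n2—n8 (11): add — endpoints in different components.
n7—n9 (11): skip — n9 and n7 already connected.
n2—n4 (12): skip — n4 and n2 already connected.
n3—n9 (12): add — endpoints in different components.
Edges rejected before the tree was complete: 2.

2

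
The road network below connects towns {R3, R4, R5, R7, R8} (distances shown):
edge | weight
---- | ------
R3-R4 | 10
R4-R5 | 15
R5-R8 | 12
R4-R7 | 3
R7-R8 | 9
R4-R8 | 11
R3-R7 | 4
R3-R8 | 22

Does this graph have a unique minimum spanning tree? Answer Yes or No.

Kruskal: consider edges lightest-first.
R4-R7 (3): add. Components now {R8} {R3} {R4,R7} {R5}
R3-R7 (4): add. Components now {R8} {R3,R4,R7} {R5}
R7-R8 (9): add. Components now {R3,R4,R7,R8} {R5}
R3-R4 (10): skip — R3 and R4 already connected.
R4-R8 (11): skip — R8 and R4 already connected.
R5-R8 (12): add. Components now {R3,R4,R5,R7,R8}
Every non-tree edge has weight strictly greater than the heaviest edge on the tree path between its endpoints, so the MST is unique.

Yes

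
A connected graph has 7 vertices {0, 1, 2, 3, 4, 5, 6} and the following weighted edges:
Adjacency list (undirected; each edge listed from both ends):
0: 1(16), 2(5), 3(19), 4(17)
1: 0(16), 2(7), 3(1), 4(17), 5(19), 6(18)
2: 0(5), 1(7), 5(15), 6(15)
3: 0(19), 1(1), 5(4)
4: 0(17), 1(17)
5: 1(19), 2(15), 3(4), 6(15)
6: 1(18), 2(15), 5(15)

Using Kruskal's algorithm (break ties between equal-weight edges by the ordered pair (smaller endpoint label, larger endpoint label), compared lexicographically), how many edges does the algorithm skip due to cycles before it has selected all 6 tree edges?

Kruskal's algorithm — process edges by increasing weight (ties by edge label):
1–3 (1): add. Components now {0} {1,3} {2} {4} {5} {6}
3–5 (4): add. Components now {0} {1,3,5} {2} {4} {6}
0–2 (5): add. Components now {0,2} {1,3,5} {4} {6}
1–2 (7): add. Components now {0,1,2,3,5} {4} {6}
2–5 (15): skip — 2 and 5 already connected.
2–6 (15): add. Components now {0,1,2,3,5,6} {4}
5–6 (15): skip — 5 and 6 already connected.
0–1 (16): skip — 0 and 1 already connected.
0–4 (17): add. Components now {0,1,2,3,4,5,6}
Edges rejected before the tree was complete: 3.

3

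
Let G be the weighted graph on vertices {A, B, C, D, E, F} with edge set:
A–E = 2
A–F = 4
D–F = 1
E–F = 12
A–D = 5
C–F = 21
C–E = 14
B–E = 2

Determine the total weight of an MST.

23

Kruskal: consider edges lightest-first.
D–F (1): add — endpoints in different components.
A–E (2): add — endpoints in different components.
B–E (2): add — endpoints in different components.
A–F (4): add — endpoints in different components.
A–D (5): skip — A and D already connected.
E–F (12): skip — E and F already connected.
C–E (14): add — endpoints in different components.
MST edges: D–F, A–E, B–E, A–F, C–E; total weight 1+2+2+4+14 = 23.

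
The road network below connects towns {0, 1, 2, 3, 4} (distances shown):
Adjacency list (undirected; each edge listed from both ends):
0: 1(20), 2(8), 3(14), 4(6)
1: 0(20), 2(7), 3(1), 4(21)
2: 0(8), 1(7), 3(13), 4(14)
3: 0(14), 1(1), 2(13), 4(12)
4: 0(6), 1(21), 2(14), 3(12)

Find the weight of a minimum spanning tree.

22

Kruskal: consider edges lightest-first.
1 3 (1): add — endpoints in different components.
0 4 (6): add — endpoints in different components.
1 2 (7): add — endpoints in different components.
0 2 (8): add — endpoints in different components.
MST edges: 1 3, 0 4, 1 2, 0 2; total weight 1+6+7+8 = 22.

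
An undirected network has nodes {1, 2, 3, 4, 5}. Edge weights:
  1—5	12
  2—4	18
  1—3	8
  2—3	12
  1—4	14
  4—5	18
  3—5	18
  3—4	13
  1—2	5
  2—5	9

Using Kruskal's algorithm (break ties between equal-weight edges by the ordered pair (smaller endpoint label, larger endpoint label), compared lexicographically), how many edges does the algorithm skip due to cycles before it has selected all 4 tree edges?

2

Kruskal: consider edges lightest-first.
1—2 (5): add — endpoints in different components.
1—3 (8): add — endpoints in different components.
2—5 (9): add — endpoints in different components.
1—5 (12): skip — 1 and 5 already connected.
2—3 (12): skip — 2 and 3 already connected.
3—4 (13): add — endpoints in different components.
Edges rejected before the tree was complete: 2.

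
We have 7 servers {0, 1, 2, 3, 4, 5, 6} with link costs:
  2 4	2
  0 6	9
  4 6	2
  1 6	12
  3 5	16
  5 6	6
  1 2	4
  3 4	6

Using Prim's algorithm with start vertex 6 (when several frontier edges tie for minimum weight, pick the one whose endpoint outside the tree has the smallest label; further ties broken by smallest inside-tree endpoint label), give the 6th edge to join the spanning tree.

Prim's algorithm from 6:
Step 1: cheapest edge leaving the tree is 4 6 (2); add 4.
Step 2: cheapest edge leaving the tree is 2 4 (2); add 2.
Step 3: cheapest edge leaving the tree is 1 2 (4); add 1.
Step 4: cheapest edge leaving the tree is 3 4 (6); add 3.
Step 5: cheapest edge leaving the tree is 5 6 (6); add 5.
Step 6: cheapest edge leaving the tree is 0 6 (9); add 0.
The 6th edge added is 0 6.

0-6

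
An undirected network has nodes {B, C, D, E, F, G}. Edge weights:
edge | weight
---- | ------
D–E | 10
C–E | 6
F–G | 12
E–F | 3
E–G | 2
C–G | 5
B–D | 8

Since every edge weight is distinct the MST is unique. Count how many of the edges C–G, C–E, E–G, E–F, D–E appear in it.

Sort edges by weight, then run Kruskal:
E–G (2): add. Components now {B} {C} {D} {E,G} {F}
E–F (3): add. Components now {B} {C} {D} {E,F,G}
C–G (5): add. Components now {B} {C,E,F,G} {D}
C–E (6): skip — C and E already connected.
B–D (8): add. Components now {B,D} {C,E,F,G}
D–E (10): add. Components now {B,C,D,E,F,G}
MST edge set: {E–G, E–F, C–G, B–D, D–E}.
Of the listed edges, {C–G, E–G, E–F, D–E} are in the MST → 4.

4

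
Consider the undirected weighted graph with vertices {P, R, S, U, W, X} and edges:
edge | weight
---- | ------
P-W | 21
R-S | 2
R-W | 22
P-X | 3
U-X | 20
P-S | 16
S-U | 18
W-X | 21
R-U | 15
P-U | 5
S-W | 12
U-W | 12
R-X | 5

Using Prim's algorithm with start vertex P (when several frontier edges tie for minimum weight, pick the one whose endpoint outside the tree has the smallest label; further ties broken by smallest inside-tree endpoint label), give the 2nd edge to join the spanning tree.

R-X

Prim's algorithm from P:
Step 1: frontier [P-X 3, P-U 5, P-S 16, P-W 21] → take P-X (3); add X.
Step 2: frontier [P-U 5, P-S 16, P-W 21, R-X 5, U-X 20, W-X 21] → take R-X (5); add R.
Step 3: frontier [P-U 5, P-S 16, P-W 21, R-S 2, R-U 15, R-W 22, U-X 20, W-X 21] → take R-S (2); add S.
Step 4: frontier [P-U 5, P-W 21, R-U 15, R-W 22, S-W 12, S-U 18, U-X 20, W-X 21] → take P-U (5); add U.
Step 5: frontier [P-W 21, R-W 22, S-W 12, U-W 12, W-X 21] → take S-W (12); add W.
The 2nd edge added is R-X.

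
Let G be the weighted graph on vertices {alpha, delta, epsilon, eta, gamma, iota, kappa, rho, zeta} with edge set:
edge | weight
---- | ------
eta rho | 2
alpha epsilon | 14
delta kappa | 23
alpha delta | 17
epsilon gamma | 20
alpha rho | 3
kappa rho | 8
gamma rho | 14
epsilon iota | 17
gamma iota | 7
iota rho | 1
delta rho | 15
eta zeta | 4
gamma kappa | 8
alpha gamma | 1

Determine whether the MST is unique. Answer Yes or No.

No

Kruskal: consider edges lightest-first.
alpha gamma (1): add — endpoints in different components.
iota rho (1): add — endpoints in different components.
eta rho (2): add — endpoints in different components.
alpha rho (3): add — endpoints in different components.
eta zeta (4): add — endpoints in different components.
gamma iota (7): skip — gamma and iota already connected.
gamma kappa (8): add — endpoints in different components.
kappa rho (8): skip — rho and kappa already connected.
alpha epsilon (14): add — endpoints in different components.
gamma rho (14): skip — rho and gamma already connected.
delta rho (15): add — endpoints in different components.
Non-tree edge kappa rho has weight 8, equal to the heaviest edge on its tree cycle — swapping gives another MST of the same weight. Not unique.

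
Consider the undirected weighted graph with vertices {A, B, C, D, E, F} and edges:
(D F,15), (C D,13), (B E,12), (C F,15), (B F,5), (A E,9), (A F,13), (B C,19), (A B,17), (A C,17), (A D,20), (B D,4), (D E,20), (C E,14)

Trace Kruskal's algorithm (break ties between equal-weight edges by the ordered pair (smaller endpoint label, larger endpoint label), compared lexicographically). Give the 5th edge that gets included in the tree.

C-D

Sort edges by weight, then run Kruskal:
B D (4): add. Components now {A} {B,D} {C} {E} {F}
B F (5): add. Components now {A} {B,D,F} {C} {E}
A E (9): add. Components now {A,E} {B,D,F} {C}
B E (12): add. Components now {A,B,D,E,F} {C}
A F (13): skip — A and F already connected.
C D (13): add. Components now {A,B,C,D,E,F}
The 5th edge added is C D.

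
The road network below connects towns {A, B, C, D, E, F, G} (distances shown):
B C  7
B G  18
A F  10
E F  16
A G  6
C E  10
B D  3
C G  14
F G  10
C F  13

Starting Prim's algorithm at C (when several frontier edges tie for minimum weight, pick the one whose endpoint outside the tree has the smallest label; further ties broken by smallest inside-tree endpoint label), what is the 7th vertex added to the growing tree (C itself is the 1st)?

Grow the tree from C using Prim:
Step 1: frontier [B C 7, C E 10, C F 13, C G 14] → take B C (7); add B.
Step 2: frontier [B D 3, B G 18, C E 10, C F 13, C G 14] → take B D (3); add D.
Step 3: frontier [B G 18, C E 10, C F 13, C G 14] → take C E (10); add E.
Step 4: frontier [B G 18, C F 13, C G 14, E F 16] → take C F (13); add F.
Step 5: frontier [B G 18, C G 14, A F 10, F G 10] → take A F (10); add A.
Step 6: frontier [A G 6, B G 18, C G 14, F G 10] → take A G (6); add G.
Vertex order: C, B, D, E, F, A, G. The 7th vertex is G.

G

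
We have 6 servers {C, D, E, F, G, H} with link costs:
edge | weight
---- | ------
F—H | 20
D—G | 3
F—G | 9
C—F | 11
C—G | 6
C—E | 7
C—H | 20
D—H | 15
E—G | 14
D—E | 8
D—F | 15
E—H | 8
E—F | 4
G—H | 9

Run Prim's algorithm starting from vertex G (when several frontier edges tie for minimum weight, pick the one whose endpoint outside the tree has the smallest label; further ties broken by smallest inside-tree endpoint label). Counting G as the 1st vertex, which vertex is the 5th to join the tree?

Prim's algorithm from G:
Step 1: frontier [D—G 3, C—G 6, F—G 9, G—H 9, E—G 14] → take D—G (3); add D.
Step 2: frontier [D—E 8, D—F 15, D—H 15, C—G 6, F—G 9, G—H 9, E—G 14] → take C—G (6); add C.
Step 3: frontier [C—E 7, C—F 11, C—H 20, D—E 8, D—F 15, D—H 15, F—G 9, G—H 9, E—G 14] → take C—E (7); add E.
Step 4: frontier [C—F 11, C—H 20, D—F 15, D—H 15, E—F 4, E—H 8, F—G 9, G—H 9] → take E—F (4); add F.
Step 5: frontier [C—H 20, D—H 15, E—H 8, F—H 20, G—H 9] → take E—H (8); add H.
Vertex order: G, D, C, E, F, H. The 5th vertex is F.

F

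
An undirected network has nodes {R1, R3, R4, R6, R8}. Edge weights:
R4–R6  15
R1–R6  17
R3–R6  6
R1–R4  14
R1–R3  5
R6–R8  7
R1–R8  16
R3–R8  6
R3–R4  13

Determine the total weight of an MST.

Prim's algorithm from R1:
Step 1: cheapest edge leaving the tree is R1–R3 (5); add R3.
Step 2: cheapest edge leaving the tree is R3–R6 (6); add R6.
Step 3: cheapest edge leaving the tree is R3–R8 (6); add R8.
Step 4: cheapest edge leaving the tree is R3–R4 (13); add R4.
MST edges: R1–R3, R3–R6, R3–R8, R3–R4; total weight 5+6+6+13 = 30.

30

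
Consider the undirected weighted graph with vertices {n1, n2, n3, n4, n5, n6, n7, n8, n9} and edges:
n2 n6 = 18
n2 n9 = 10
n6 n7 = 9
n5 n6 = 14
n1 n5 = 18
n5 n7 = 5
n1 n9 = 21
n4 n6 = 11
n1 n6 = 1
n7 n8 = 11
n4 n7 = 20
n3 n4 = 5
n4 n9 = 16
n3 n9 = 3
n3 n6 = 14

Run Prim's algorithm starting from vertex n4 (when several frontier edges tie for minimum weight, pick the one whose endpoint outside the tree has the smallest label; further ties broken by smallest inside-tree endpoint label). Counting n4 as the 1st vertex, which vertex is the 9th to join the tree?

n8

Prim's algorithm from n4:
Step 1: cheapest edge leaving the tree is n3 n4 (5); add n3.
Step 2: cheapest edge leaving the tree is n3 n9 (3); add n9.
Step 3: cheapest edge leaving the tree is n2 n9 (10); add n2.
Step 4: cheapest edge leaving the tree is n4 n6 (11); add n6.
Step 5: cheapest edge leaving the tree is n1 n6 (1); add n1.
Step 6: cheapest edge leaving the tree is n6 n7 (9); add n7.
Step 7: cheapest edge leaving the tree is n5 n7 (5); add n5.
Step 8: cheapest edge leaving the tree is n7 n8 (11); add n8.
Vertex order: n4, n3, n9, n2, n6, n1, n7, n5, n8. The 9th vertex is n8.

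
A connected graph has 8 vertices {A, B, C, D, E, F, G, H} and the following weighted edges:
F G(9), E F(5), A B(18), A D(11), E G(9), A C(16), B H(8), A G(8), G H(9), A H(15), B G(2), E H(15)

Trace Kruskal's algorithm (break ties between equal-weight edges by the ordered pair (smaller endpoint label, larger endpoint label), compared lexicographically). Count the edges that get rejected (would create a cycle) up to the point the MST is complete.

4

Kruskal: consider edges lightest-first.
B G (2): add — endpoints in different components.
E F (5): add — endpoints in different components.
A G (8): add — endpoints in different components.
B H (8): add — endpoints in different components.
E G (9): add — endpoints in different components.
F G (9): skip — F and G already connected.
G H (9): skip — G and H already connected.
A D (11): add — endpoints in different components.
A H (15): skip — A and H already connected.
E H (15): skip — E and H already connected.
A C (16): add — endpoints in different components.
Edges rejected before the tree was complete: 4.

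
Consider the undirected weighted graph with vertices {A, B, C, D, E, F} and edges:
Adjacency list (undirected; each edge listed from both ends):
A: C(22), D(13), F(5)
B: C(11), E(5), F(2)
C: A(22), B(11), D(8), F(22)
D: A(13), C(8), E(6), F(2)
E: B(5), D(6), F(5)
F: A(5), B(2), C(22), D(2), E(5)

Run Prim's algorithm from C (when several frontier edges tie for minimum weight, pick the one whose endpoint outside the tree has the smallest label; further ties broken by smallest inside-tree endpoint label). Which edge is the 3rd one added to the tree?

B-F

Grow the tree from C using Prim:
Step 1: frontier [C–D 8, B–C 11, A–C 22, C–F 22] → take C–D (8); add D.
Step 2: frontier [B–C 11, A–C 22, C–F 22, D–F 2, D–E 6, A–D 13] → take D–F (2); add F.
Step 3: frontier [B–C 11, A–C 22, D–E 6, A–D 13, B–F 2, A–F 5, E–F 5] → take B–F (2); add B.
Step 4: frontier [B–E 5, A–C 22, D–E 6, A–D 13, A–F 5, E–F 5] → take A–F (5); add A.
Step 5: frontier [B–E 5, D–E 6, E–F 5] → take B–E (5); add E.
The 3rd edge added is B–F.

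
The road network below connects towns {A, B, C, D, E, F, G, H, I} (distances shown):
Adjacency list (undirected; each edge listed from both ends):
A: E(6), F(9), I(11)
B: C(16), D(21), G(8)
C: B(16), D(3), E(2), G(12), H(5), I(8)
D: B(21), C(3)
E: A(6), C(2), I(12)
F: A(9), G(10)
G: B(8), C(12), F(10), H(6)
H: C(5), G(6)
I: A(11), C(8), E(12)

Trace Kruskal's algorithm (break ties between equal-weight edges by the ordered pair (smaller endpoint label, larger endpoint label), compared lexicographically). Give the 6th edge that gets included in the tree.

Kruskal: consider edges lightest-first.
C—E (2): add — endpoints in different components.
C—D (3): add — endpoints in different components.
C—H (5): add — endpoints in different components.
A—E (6): add — endpoints in different components.
G—H (6): add — endpoints in different components.
B—G (8): add — endpoints in different components.
C—I (8): add — endpoints in different components.
A—F (9): add — endpoints in different components.
The 6th edge added is B—G.

B-G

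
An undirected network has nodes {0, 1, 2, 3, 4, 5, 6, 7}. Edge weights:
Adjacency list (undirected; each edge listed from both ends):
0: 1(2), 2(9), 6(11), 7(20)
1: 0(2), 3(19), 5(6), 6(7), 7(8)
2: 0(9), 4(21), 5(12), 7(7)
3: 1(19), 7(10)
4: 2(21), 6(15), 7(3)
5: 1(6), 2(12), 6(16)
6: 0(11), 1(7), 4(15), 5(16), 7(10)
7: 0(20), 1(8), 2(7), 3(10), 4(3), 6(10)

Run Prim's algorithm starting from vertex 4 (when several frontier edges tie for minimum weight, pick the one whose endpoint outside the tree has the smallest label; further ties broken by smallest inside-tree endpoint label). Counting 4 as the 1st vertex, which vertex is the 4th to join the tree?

Prim, starting at 4.
Step 1: cheapest edge leaving the tree is 4 7 (3); add 7.
Step 2: cheapest edge leaving the tree is 2 7 (7); add 2.
Step 3: cheapest edge leaving the tree is 1 7 (8); add 1.
Step 4: cheapest edge leaving the tree is 0 1 (2); add 0.
Step 5: cheapest edge leaving the tree is 1 5 (6); add 5.
Step 6: cheapest edge leaving the tree is 1 6 (7); add 6.
Step 7: cheapest edge leaving the tree is 3 7 (10); add 3.
Vertex order: 4, 7, 2, 1, 0, 5, 6, 3. The 4th vertex is 1.

1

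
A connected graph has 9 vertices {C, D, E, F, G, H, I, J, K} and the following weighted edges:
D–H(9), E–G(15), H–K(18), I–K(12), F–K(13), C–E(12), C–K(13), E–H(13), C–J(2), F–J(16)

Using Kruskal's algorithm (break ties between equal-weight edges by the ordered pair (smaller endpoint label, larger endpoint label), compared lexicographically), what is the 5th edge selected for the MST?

Sort edges by weight, then run Kruskal:
C–J (2): add — endpoints in different components.
D–H (9): add — endpoints in different components.
C–E (12): add — endpoints in different components.
I–K (12): add — endpoints in different components.
C–K (13): add — endpoints in different components.
E–H (13): add — endpoints in different components.
F–K (13): add — endpoints in different components.
E–G (15): add — endpoints in different components.
The 5th edge added is C–K.

C-K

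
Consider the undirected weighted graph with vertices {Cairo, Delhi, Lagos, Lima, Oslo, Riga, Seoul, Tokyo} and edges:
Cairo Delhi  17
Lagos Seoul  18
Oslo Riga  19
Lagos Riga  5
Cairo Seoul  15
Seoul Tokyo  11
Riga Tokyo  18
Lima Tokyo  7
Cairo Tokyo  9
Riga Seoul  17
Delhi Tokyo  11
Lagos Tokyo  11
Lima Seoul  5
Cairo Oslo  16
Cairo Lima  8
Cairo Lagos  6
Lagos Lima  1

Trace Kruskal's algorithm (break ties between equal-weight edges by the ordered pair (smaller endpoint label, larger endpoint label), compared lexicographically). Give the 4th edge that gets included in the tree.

Kruskal: consider edges lightest-first.
Lagos Lima (1): add — endpoints in different components.
Lagos Riga (5): add — endpoints in different components.
Lima Seoul (5): add — endpoints in different components.
Cairo Lagos (6): add — endpoints in different components.
Lima Tokyo (7): add — endpoints in different components.
Cairo Lima (8): skip — Cairo and Lima already connected.
Cairo Tokyo (9): skip — Cairo and Tokyo already connected.
Delhi Tokyo (11): add — endpoints in different components.
Lagos Tokyo (11): skip — Lagos and Tokyo already connected.
Seoul Tokyo (11): skip — Seoul and Tokyo already connected.
Cairo Seoul (15): skip — Cairo and Seoul already connected.
Cairo Oslo (16): add — endpoints in different components.
The 4th edge added is Cairo Lagos.

Cairo-Lagos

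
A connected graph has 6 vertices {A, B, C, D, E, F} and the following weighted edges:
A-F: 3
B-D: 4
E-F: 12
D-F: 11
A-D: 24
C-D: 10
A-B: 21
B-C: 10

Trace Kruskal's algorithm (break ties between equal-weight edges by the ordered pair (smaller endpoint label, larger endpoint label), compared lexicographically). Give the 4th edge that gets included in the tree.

D-F

Kruskal's algorithm — process edges by increasing weight (ties by edge label):
A-F (3): add — endpoints in different components.
B-D (4): add — endpoints in different components.
B-C (10): add — endpoints in different components.
C-D (10): skip — C and D already connected.
D-F (11): add — endpoints in different components.
E-F (12): add — endpoints in different components.
The 4th edge added is D-F.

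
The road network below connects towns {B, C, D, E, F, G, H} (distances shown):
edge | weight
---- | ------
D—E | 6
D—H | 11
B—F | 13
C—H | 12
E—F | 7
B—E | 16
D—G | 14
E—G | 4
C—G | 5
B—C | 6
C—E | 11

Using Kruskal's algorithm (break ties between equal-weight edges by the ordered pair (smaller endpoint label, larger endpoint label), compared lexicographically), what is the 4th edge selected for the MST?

Sort edges by weight, then run Kruskal:
E—G (4): add. Components now {B} {C} {D} {E,G} {F} {H}
C—G (5): add. Components now {B} {C,E,G} {D} {F} {H}
B—C (6): add. Components now {B,C,E,G} {D} {F} {H}
D—E (6): add. Components now {B,C,D,E,G} {F} {H}
E—F (7): add. Components now {B,C,D,E,F,G} {H}
C—E (11): skip — C and E already connected.
D—H (11): add. Components now {B,C,D,E,F,G,H}
The 4th edge added is D—E.

D-E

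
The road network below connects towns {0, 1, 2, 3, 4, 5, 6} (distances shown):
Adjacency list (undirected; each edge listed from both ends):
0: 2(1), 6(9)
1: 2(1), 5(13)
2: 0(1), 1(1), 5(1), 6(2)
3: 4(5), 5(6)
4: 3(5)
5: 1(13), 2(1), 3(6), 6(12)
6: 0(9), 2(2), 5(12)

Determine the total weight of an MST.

16

Grow the tree from 6 using Prim:
Step 1: frontier [2-6 2, 0-6 9, 5-6 12] → take 2-6 (2); add 2.
Step 2: frontier [0-2 1, 1-2 1, 2-5 1, 0-6 9, 5-6 12] → take 0-2 (1); add 0.
Step 3: frontier [1-2 1, 2-5 1, 5-6 12] → take 1-2 (1); add 1.
Step 4: frontier [1-5 13, 2-5 1, 5-6 12] → take 2-5 (1); add 5.
Step 5: frontier [3-5 6] → take 3-5 (6); add 3.
Step 6: frontier [3-4 5] → take 3-4 (5); add 4.
MST edges: 2-6, 0-2, 1-2, 2-5, 3-5, 3-4; total weight 2+1+1+1+6+5 = 16.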